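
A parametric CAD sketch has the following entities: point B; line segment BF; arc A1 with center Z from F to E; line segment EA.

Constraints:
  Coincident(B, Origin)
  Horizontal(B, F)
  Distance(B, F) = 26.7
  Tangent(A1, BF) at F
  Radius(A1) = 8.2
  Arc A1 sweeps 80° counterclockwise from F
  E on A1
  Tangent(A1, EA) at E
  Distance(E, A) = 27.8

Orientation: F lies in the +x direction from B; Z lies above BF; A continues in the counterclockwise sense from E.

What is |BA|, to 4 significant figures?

52.30

B is at the origin; BF is horizontal with |BF| = 26.7 and F on the +x side, so F = (26.70, 0.000). Since A1 is tangent to BF there, ZF ⟂ BF, so Z = F + (0, 8.2) = (26.70, 8.200). On A1, F sits at bearing -90° from Z; an 80° counterclockwise sweep puts E at bearing -10°, so E = Z + 8.2·(cos -10°, sin -10°) = (34.78, 6.776). Tangency of A1 to EA means the radius ZE is perpendicular to EA, so EA runs along (−sin -10°, cos -10°); with |EA| = 27.8, A = (39.60, 34.15). Then |BA| = |A − B| = 52.30.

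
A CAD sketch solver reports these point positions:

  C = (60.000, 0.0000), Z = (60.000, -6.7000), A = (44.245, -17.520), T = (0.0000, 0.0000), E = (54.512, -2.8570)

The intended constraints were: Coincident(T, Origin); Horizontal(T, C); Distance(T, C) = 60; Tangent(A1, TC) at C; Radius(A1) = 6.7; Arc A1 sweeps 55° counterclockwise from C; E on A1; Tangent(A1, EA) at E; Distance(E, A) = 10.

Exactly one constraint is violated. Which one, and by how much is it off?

Distance(E, A) = 10 — off by 7.90.

T = (0.00, 0.00) ✓; T.y = 0.00, C.y = 0.00 ✓; |TC| = 60.00 ✓; ∠(ZC, CT) = 90.00° ✓; |ZC| = 6.700 ✓; bearing(Z→E) − bearing(Z→C) = 55.00° ✓; |ZE| = 6.700 ✓; ∠(ZE, EA) = 90.00° ✓; |EA| = 17.90 ✗.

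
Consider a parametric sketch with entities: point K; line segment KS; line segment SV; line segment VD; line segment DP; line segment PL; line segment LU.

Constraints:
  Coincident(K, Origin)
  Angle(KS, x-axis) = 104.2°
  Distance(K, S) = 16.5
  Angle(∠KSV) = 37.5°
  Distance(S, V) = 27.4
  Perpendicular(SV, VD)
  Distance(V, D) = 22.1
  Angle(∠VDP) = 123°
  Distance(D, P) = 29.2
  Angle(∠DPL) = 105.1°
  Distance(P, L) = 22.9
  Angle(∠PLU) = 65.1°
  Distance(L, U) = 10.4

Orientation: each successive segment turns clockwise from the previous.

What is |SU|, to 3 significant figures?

19.2

K is at the origin; KS runs at 104.2° with length 16.5, so S = (-4.05, 16.0). ∠KSV = 37.5° gives SV at -38.3° from the x-axis; with |SV| = 27.4, V = (17.5, -0.986). The perpendicularity gives VD at right angles to SV, so VD runs at -128°; with |VD| = 22.1, D = (3.76, -18.3). ∠VDP = 123.0° gives DP at 175° from the x-axis; with |DP| = 29.2, P = (-25.3, -15.6). ∠DPL = 105.1° gives PL at 99.8° from the x-axis; with |PL| = 22.9, L = (-29.2, 6.93). ∠PLU = 65.1° gives LU at -15.1° from the x-axis; with |LU| = 10.4, U = (-19.2, 4.22). Then |SU| = |U − S| = 19.2.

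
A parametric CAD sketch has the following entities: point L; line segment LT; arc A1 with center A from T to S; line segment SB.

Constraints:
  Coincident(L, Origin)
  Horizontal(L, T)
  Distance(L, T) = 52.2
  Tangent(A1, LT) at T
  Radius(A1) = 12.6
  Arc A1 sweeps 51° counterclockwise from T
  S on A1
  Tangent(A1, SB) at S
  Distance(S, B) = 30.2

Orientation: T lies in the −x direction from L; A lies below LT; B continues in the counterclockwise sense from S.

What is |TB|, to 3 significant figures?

40.3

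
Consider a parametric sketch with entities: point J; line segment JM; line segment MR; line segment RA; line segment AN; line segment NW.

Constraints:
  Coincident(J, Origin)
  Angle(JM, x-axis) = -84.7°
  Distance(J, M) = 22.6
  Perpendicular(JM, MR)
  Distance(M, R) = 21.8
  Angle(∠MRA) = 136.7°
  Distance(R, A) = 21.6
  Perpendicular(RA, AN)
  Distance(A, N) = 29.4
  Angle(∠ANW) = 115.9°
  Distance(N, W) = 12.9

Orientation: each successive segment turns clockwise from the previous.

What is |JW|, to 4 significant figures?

10.98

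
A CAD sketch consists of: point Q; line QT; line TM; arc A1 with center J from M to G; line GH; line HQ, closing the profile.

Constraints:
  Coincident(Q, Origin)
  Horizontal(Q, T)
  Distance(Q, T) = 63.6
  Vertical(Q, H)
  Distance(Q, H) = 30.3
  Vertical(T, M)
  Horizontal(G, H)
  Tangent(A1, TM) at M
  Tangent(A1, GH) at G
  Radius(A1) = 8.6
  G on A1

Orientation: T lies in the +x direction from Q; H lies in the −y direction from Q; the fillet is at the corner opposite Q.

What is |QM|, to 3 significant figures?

67.2

Q is at the origin; Q and T share the same y with |QT| = 63.6 and T on the +x side, so T = (63.6, 0.00). Q and H share the same x with |QH| = 30.3 and H on the −y side, so H = (0.00, -30.3). The virtual corner opposite Q is at (63.6, -30.3). Since A1 is tangent to TM there, JM ⟂ TM and A1 meets GH tangentially, so JG is at right angles to GH, with radius 8.6, so the center J sits 8.6 in from both sides at J = (55.0, -21.7). That places the tangent points at M = (63.6, -21.7) on TM and G = (55.0, -30.3) on GH. Then |QM| = |M − Q| = 67.2.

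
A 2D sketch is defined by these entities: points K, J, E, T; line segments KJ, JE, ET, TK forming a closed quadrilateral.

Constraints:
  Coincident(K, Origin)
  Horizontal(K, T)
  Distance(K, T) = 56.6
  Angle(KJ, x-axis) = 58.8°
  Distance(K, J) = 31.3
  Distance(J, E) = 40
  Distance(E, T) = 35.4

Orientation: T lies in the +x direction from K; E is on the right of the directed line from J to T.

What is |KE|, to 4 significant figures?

26.65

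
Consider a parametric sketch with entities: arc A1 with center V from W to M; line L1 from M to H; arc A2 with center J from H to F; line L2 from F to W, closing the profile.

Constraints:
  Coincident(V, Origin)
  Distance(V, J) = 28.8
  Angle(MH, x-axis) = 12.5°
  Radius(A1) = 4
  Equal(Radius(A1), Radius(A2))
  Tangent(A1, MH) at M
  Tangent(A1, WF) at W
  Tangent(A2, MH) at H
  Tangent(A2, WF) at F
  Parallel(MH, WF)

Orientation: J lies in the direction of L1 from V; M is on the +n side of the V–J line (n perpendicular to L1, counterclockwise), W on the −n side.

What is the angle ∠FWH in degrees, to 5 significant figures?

15.524°

The slot axis is L1's direction at 12.5°, so u = (cos 12.5°, sin 12.5°) = (0.97630, 0.21644) and n = (−sin 12.5°, cos 12.5°) = (-0.21644, 0.97630). V is at the origin and J lies 28.8 along u from V, so J = 28.8·u = (28.117, 6.2335). Tangency of A1 to both parallel lines with radius 4.0 puts M and W at V ± 4.0·n: M = (-0.86576, 3.9052), W = (0.86576, -3.9052). Equal radii place H and F the same way about J: H = J + 4.0·n = (27.252, 10.139), F = J − 4.0·n = (28.983, 2.3283). Then cos ∠FWH = WF·WH / (|WF||WH|), giving 15.524°.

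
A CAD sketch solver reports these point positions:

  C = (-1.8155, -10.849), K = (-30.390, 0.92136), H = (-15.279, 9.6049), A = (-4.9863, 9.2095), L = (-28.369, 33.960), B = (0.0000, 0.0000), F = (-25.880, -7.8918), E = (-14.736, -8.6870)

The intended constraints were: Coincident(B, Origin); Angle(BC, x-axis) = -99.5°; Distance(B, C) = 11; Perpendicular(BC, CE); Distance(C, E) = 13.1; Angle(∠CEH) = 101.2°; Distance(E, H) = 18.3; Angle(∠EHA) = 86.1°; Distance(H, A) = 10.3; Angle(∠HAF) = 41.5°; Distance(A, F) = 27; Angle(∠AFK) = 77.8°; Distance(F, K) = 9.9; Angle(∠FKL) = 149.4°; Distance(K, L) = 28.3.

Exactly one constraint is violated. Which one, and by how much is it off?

Distance(K, L) = 28.3 — off by 4.80.

B = (0.00, 0.00) ✓; BC at -99.50° ✓; |BC| = 11.00 ✓; ∠(BC, CE) = 90.00° ✓; |CE| = 13.10 ✓; ∠CEH = 101.2° ✓; |EH| = 18.30 ✓; ∠EHA = 86.10° ✓; |HA| = 10.30 ✓; ∠HAF = 41.50° ✓; |AF| = 27.00 ✓; ∠AFK = 77.80° ✓; |FK| = 9.900 ✓; ∠FKL = 149.4° ✓; |KL| = 33.10 ✗.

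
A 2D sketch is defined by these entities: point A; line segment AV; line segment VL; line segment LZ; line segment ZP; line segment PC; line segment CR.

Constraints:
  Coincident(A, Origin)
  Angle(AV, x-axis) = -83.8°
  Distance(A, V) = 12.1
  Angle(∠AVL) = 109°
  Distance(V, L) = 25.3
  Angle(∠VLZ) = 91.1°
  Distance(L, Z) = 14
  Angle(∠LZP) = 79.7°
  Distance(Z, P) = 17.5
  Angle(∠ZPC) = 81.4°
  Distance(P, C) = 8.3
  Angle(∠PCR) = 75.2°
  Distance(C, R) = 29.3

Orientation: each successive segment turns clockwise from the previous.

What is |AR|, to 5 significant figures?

40.188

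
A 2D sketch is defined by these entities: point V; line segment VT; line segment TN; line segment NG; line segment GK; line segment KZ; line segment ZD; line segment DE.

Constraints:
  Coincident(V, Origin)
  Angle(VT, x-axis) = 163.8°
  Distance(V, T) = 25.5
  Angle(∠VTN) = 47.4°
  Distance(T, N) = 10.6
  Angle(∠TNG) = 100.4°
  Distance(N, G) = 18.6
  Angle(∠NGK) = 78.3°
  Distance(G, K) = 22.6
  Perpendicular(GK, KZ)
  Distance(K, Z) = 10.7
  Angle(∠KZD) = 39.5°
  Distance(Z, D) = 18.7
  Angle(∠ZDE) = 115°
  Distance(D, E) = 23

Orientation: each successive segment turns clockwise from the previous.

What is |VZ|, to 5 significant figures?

28.190

V is at the origin; VT runs at 163.8° with length 25.5, so T = (-24.487, 7.1143). ∠VTN = 47.4° gives TN at 31.200° from the x-axis; with |TN| = 10.6, N = (-15.421, 12.605). ∠TNG = 100.4° gives NG at -48.400° from the x-axis; with |NG| = 18.6, G = (-3.0716, -1.3037). ∠NGK = 78.3° gives GK at -150.10° from the x-axis; with |GK| = 22.6, K = (-22.663, -12.570). The perpendicularity gives KZ at right angles to GK, so KZ runs at 119.90°; with |KZ| = 10.7, Z = (-27.997, -3.2937). Then |VZ| = |Z − V| = 28.190.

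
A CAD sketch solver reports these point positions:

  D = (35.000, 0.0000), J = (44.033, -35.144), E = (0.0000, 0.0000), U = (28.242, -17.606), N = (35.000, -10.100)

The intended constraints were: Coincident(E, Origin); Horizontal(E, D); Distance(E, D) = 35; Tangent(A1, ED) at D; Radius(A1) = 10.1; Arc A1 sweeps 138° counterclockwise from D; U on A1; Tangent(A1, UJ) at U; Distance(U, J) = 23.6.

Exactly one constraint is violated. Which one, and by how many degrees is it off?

Tangent(A1, UJ) at U — off by 6.00°.

E = (0.00, 0.00) ✓; E.y = 0.00, D.y = 0.00 ✓; |ED| = 35.00 ✓; ∠(ND, DE) = 90.00° ✓; |ND| = 10.10 ✓; bearing(N→U) − bearing(N→D) = 138.0° ✓; |NU| = 10.10 ✓; ∠(NU, UJ) = 96.00° ✗; |UJ| = 23.60 ✓.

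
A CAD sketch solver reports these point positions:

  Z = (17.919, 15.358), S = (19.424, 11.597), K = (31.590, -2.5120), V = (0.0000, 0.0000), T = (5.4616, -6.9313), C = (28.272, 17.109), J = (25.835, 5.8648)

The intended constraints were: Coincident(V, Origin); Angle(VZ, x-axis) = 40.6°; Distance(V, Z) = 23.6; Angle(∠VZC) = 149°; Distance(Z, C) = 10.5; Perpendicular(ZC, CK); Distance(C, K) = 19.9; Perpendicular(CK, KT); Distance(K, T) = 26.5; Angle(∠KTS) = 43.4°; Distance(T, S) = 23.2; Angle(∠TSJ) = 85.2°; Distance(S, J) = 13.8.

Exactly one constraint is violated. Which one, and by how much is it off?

Distance(S, J) = 13.8 — off by 5.20.

V = (0.00, 0.00) ✓; VZ at 40.60° ✓; |VZ| = 23.60 ✓; ∠VZC = 149.0° ✓; |ZC| = 10.50 ✓; ∠(ZC, CK) = 90.00° ✓; |CK| = 19.90 ✓; ∠(CK, KT) = 90.00° ✓; |KT| = 26.50 ✓; ∠KTS = 43.40° ✓; |TS| = 23.20 ✓; ∠TSJ = 85.20° ✓; |SJ| = 8.600 ✗.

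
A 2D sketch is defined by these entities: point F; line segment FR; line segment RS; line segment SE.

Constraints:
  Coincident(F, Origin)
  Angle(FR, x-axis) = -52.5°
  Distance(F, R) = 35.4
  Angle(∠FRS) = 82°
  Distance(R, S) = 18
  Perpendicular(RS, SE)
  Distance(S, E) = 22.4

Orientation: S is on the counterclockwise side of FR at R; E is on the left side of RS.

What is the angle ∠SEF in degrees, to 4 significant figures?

134.1°

F is at the origin; FR runs at -52.5° with length 35.4, so R = 35.4·(cos -52.5°, sin -52.5°) = (21.55, -28.08). ∠FRS = 82.0°, so RS runs at -52.5° + (180° − 82.0°) = 45.50° from the x-axis; with |RS| = 18.0, S = R + 18.0·(cos 45.50°, sin 45.50°) = (34.17, -15.25). RS is perpendicular to SE; with |SE| = 22.4 on the left of RS, E = S + 22.4·(-0.7133, 0.7009) = (18.19, 0.4542). Then cos ∠SEF = ES·EF / (|ES||EF|), giving 134.1°.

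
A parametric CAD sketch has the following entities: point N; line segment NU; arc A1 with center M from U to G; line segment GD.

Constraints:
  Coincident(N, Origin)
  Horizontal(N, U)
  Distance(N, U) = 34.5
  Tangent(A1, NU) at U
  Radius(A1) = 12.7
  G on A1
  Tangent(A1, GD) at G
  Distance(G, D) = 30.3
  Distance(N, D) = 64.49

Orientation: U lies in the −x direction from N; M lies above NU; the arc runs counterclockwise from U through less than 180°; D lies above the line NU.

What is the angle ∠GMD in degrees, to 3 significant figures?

67.3°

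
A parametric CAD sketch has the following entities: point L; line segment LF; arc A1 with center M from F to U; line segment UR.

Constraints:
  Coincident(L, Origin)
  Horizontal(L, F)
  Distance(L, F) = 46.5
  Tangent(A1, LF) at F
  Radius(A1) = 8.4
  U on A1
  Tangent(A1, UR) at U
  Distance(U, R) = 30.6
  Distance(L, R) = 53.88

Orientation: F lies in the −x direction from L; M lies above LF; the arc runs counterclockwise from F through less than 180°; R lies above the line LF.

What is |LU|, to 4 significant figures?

38.98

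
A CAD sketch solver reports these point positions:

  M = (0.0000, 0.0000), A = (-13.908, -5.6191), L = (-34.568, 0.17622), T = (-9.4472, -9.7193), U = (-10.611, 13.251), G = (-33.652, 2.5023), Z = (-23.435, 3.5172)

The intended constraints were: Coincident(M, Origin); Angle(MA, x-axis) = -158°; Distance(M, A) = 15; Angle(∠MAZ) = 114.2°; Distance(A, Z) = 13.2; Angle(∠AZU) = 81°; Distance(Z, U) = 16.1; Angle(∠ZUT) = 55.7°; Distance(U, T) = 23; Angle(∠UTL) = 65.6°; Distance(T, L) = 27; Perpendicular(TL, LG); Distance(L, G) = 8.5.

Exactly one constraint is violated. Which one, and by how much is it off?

Distance(L, G) = 8.5 — off by 6.00.

M = (0.00, 0.00) ✓; MA at -158.0° ✓; |MA| = 15.00 ✓; ∠MAZ = 114.2° ✓; |AZ| = 13.20 ✓; ∠AZU = 81.00° ✓; |ZU| = 16.10 ✓; ∠ZUT = 55.70° ✓; |UT| = 23.00 ✓; ∠UTL = 65.60° ✓; |TL| = 27.00 ✓; ∠(TL, LG) = 89.99° ✓; |LG| = 2.500 ✗.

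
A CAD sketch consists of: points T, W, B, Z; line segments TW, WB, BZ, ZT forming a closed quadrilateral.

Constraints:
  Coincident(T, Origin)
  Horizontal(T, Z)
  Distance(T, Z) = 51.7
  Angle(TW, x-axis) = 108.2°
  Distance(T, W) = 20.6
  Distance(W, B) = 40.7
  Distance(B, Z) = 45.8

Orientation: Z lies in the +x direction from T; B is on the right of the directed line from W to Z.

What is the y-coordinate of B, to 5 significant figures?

-17.869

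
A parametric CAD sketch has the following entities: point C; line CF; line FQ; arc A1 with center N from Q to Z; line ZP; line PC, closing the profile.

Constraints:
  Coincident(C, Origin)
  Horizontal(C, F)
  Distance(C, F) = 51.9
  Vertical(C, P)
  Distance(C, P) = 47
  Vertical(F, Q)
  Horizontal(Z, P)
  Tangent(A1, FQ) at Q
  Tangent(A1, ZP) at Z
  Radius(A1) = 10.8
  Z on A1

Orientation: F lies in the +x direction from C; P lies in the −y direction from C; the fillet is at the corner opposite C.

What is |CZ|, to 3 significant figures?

62.4

C is at the origin; CF is horizontal with |CF| = 51.9 and F on the +x side, so F = (51.9, 0.00). CP is vertical with |CP| = 47.0 and P on the −y side, so P = (0.00, -47.0). The virtual corner opposite C is at (51.9, -47.0). Tangency of A1 to FQ means the radius NQ is perpendicular to FQ and tangency of A1 to ZP means the radius NZ is perpendicular to ZP, with radius 10.8, so the center N sits 10.8 in from both sides at N = (41.1, -36.2). That places the tangent points at Q = (51.9, -36.2) on FQ and Z = (41.1, -47.0) on ZP. Then |CZ| = |Z − C| = 62.4.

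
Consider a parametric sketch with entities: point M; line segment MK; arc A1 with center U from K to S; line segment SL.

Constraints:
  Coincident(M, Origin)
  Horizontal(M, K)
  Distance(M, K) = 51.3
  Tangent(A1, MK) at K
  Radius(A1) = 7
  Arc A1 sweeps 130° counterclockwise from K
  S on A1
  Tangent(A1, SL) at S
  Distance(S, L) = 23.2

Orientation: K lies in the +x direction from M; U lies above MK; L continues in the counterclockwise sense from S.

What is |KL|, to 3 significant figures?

30.8

M is at the origin; M and K share the same y with |MK| = 51.3 and K on the +x side, so K = (51.3, 0.00). The tangent condition forces UK to be normal to MK, so U = K + (0, 7) = (51.3, 7.00). On A1, K sits at bearing -90° from U; a 130° counterclockwise sweep puts S at bearing 40°, so S = U + 7.0·(cos 40°, sin 40°) = (56.7, 11.5). A1 meets SL tangentially, so US is at right angles to SL, so SL runs along (−sin 40°, cos 40°); with |SL| = 23.2, L = (41.7, 29.3). Then |KL| = |L − K| = 30.8.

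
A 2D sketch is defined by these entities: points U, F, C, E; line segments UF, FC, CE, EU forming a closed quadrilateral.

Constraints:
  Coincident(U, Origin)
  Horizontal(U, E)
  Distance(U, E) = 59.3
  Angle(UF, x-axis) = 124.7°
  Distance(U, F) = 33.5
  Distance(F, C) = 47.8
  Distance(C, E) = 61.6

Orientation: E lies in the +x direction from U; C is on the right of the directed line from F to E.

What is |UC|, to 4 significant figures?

16.33

Checks: U = (0.00, 0.00) ✓; |FC| = 47.80 ✓; |CE| = 61.60 ✓.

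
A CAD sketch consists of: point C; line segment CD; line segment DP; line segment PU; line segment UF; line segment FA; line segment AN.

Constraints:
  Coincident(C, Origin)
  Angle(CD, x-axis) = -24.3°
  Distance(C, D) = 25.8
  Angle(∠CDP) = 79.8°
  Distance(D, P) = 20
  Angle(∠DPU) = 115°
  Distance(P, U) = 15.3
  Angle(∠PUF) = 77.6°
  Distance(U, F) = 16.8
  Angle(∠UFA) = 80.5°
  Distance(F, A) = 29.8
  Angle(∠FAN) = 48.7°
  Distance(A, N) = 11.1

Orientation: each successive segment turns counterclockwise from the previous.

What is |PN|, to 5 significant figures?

6.0562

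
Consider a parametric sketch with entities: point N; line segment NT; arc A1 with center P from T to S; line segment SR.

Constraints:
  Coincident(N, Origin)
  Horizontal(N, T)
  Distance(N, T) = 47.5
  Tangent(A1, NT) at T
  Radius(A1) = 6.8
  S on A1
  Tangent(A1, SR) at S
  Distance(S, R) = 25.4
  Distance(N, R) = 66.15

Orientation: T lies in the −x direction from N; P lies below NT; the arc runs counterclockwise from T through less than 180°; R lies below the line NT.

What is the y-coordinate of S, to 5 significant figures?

-5.6109

Checks: |PT| = 6.800 ✓; |PS| = 6.800 ✓; ∠(PS, SR) = 90.00° ✓; |SR| = 25.40 ✓; |NR| = 66.15 ✓.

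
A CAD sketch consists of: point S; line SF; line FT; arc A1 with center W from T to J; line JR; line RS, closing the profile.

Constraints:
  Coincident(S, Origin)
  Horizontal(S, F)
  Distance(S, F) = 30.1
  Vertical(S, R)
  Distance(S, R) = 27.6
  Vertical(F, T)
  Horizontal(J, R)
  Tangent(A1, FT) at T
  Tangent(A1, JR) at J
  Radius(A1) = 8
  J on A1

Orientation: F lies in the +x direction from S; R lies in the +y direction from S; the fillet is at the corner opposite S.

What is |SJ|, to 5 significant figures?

35.358

The virtual corner opposite S is at (30.100, 27.600). Since A1 is tangent to FT there, WT ⟂ FT and A1 meets JR tangentially, so WJ is at right angles to JR, with radius 8.0, so the center W sits 8.0 in from both sides at W = (22.100, 19.600). That places the tangent points at T = (30.100, 19.600) on FT and J = (22.100, 27.600) on JR. Then |SJ| = |J − S| = 35.358.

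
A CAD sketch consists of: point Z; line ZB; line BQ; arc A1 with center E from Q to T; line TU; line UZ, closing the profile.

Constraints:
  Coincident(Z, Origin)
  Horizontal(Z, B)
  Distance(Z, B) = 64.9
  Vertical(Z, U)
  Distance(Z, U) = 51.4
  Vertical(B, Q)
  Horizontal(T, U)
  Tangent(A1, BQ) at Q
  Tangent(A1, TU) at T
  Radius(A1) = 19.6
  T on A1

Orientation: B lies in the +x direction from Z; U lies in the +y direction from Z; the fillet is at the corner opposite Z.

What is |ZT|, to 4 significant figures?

68.51

Z is at the origin; ZB is horizontal with |ZB| = 64.9 and B on the +x side, so B = (64.90, 0.000). Z and U share the same x with |ZU| = 51.4 and U on the +y side, so U = (0.000, 51.40). The virtual corner opposite Z is at (64.90, 51.40). Since A1 is tangent to BQ there, EQ ⟂ BQ and since A1 is tangent to TU there, ET ⟂ TU, with radius 19.6, so the center E sits 19.6 in from both sides at E = (45.30, 31.80). That places the tangent points at Q = (64.90, 31.80) on BQ and T = (45.30, 51.40) on TU. Then |ZT| = |T − Z| = 68.51.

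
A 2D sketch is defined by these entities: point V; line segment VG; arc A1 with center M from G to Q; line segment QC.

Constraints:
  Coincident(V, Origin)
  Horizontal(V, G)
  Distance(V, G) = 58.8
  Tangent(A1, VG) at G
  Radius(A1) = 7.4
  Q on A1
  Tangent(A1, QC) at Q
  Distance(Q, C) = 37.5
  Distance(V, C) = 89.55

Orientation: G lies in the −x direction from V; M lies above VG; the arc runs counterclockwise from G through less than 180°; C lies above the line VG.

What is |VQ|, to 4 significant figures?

55.17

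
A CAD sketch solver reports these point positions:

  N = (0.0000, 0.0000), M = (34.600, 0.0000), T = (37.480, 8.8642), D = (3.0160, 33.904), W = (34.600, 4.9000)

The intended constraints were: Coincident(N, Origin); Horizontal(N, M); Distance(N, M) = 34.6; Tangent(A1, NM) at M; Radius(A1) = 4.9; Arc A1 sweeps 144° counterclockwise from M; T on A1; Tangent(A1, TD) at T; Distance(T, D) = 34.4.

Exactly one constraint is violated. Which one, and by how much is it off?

Distance(T, D) = 34.4 — off by 8.20.

N = (0.00, 0.00) ✓; N.y = 0.00, M.y = 0.00 ✓; |NM| = 34.60 ✓; ∠(WM, MN) = 90.00° ✓; |WM| = 4.900 ✓; bearing(W→T) − bearing(W→M) = 144.0° ✓; |WT| = 4.900 ✓; ∠(WT, TD) = 90.00° ✓; |TD| = 42.60 ✗.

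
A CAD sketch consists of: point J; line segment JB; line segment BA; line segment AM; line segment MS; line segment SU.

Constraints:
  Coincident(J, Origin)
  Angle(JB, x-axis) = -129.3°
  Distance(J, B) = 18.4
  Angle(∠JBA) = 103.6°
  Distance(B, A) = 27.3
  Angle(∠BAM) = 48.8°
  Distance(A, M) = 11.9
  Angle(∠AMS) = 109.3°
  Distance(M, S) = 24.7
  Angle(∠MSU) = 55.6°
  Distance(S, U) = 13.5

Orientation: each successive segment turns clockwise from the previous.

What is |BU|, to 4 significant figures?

10.98

J is at the origin; JB runs at -129.3° with length 18.4, so B = (-11.65, -14.24). ∠JBA = 103.6° gives BA at 154.3° from the x-axis; with |BA| = 27.3, A = (-36.25, -2.400). ∠BAM = 48.8° gives AM at 23.10° from the x-axis; with |AM| = 11.9, M = (-25.31, 2.269). ∠AMS = 109.3° gives MS at -47.60° from the x-axis; with |MS| = 24.7, S = (-8.652, -15.97). ∠MSU = 55.6° gives SU at -172.0° from the x-axis; with |SU| = 13.5, U = (-22.02, -17.85). Then |BU| = |U − B| = 10.98.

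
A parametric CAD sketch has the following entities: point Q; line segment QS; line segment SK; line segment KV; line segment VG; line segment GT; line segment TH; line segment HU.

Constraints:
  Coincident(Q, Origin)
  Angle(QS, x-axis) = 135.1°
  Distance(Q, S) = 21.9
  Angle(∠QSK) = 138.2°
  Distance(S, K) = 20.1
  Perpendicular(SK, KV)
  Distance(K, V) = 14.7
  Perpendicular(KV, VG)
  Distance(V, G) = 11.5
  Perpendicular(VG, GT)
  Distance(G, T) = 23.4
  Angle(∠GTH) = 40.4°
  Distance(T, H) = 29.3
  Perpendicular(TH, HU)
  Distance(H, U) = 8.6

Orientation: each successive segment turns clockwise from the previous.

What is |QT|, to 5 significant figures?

34.118

KV is perpendicular to VG, so VG runs at -86.700°; with |VG| = 11.5, G = (-1.3321, 24.891). The perpendicularity gives GT at right angles to VG, so GT runs at -176.70°; with |GT| = 23.4, T = (-24.693, 23.544). Then |QT| = |T − Q| = 34.118.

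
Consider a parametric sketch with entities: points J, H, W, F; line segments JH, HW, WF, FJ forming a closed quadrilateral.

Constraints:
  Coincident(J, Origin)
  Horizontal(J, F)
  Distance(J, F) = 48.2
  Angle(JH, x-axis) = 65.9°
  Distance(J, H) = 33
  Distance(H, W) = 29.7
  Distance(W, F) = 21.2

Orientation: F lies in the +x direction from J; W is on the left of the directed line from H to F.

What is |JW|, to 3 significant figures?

46.0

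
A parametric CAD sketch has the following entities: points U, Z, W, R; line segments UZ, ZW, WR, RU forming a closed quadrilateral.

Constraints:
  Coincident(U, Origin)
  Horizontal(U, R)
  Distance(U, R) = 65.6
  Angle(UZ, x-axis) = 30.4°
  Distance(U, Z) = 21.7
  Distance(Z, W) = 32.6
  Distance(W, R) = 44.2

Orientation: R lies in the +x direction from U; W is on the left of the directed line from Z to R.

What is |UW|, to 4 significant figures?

53.56

U is at the origin; UR is horizontal with |UR| = 65.6 and R in +x, so R = (65.6, 0). UZ runs at 30.4° with |UZ| = 21.7, so Z = (18.72, 10.98). W is determined by |ZW| = 32.6 and |WR| = 44.2 together: it lies at the intersection of circle(Z, 32.6) and circle(R, 44.2). With |ZR| = 48.15, the foot of the radical line on ZR is 14.83 from Z and the perpendicular offset is √(32.6² − 14.83²) = 29.03. Taking the left-of-ZR solution: W = (39.77, 35.87).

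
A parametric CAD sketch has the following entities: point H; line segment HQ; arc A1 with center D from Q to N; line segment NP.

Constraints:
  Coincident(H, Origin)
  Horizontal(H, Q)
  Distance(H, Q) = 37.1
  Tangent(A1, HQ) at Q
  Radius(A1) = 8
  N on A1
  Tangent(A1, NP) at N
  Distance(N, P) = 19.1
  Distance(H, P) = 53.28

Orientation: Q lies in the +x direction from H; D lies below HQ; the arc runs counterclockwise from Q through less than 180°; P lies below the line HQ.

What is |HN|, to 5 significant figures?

34.760

Checks: |DN| = 8.000 ✓; ∠(DN, NP) = 90.00° ✓; |NP| = 19.10 ✓; |HP| = 53.28 ✓.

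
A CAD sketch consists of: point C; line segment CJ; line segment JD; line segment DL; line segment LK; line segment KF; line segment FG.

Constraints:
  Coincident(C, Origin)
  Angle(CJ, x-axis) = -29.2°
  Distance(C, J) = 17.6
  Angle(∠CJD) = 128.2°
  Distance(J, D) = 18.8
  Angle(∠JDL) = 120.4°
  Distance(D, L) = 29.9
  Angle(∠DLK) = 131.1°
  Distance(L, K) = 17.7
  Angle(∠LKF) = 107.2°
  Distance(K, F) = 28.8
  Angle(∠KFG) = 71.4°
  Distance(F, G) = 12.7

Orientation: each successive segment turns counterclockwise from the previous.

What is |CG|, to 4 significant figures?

21.86

C is at the origin; CJ runs at -29.2° with length 17.6, so J = (15.36, -8.586). ∠CJD = 128.2° gives JD at 22.60° from the x-axis; with |JD| = 18.8, D = (32.72, -1.362). ∠JDL = 120.4° gives DL at 82.20° from the x-axis; with |DL| = 29.9, L = (36.78, 28.26). ∠DLK = 131.1° gives LK at 131.1° from the x-axis; with |LK| = 17.7, K = (25.14, 41.60). ∠LKF = 107.2° gives KF at -156.1° from the x-axis; with |KF| = 28.8, F = (-1.188, 29.93). ∠KFG = 71.4° gives FG at -47.50° from the x-axis; with |FG| = 12.7, G = (7.392, 20.57). Then |CG| = |G − C| = 21.86.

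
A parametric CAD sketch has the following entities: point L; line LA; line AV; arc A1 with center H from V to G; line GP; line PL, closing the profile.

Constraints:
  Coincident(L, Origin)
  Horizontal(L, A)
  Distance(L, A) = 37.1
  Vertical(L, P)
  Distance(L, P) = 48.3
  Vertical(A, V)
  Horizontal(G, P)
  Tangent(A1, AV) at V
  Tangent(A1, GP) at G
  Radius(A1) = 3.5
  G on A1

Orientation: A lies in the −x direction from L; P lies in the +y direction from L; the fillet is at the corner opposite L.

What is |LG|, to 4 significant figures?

58.84

The virtual corner opposite L is at (-37.10, 48.30). Since A1 is tangent to AV there, HV ⟂ AV and tangency of A1 to GP means the radius HG is perpendicular to GP, with radius 3.5, so the center H sits 3.5 in from both sides at H = (-33.60, 44.80). That places the tangent points at V = (-37.10, 44.80) on AV and G = (-33.60, 48.30) on GP. Then |LG| = |G − L| = 58.84.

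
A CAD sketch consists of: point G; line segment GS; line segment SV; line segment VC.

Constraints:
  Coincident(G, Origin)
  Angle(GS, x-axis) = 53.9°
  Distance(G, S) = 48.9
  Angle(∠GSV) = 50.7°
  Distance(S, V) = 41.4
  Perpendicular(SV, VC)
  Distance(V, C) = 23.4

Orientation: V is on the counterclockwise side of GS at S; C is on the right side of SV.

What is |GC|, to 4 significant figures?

62.12

∠GSV = 50.7°, so SV runs at 53.9° + (180° − 50.7°) = 183.2° from the x-axis; with |SV| = 41.4, V = S + 41.4·(cos 183.2°, sin 183.2°) = (-12.52, 37.20). SV ⟂ VC; with |VC| = 23.4 on the right of SV, C = V + 23.4·(-0.05582, 0.9984) = (-13.83, 60.56). Then |GC| = |C − G| = 62.12.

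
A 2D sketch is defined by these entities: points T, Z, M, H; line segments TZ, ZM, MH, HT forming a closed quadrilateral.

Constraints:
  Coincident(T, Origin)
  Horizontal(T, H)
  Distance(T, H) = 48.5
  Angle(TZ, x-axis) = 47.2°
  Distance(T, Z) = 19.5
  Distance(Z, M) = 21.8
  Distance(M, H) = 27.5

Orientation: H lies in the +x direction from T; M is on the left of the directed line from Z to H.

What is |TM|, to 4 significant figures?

40.40

Checks: |ZM| = 21.80 ✓; |MH| = 27.50 ✓.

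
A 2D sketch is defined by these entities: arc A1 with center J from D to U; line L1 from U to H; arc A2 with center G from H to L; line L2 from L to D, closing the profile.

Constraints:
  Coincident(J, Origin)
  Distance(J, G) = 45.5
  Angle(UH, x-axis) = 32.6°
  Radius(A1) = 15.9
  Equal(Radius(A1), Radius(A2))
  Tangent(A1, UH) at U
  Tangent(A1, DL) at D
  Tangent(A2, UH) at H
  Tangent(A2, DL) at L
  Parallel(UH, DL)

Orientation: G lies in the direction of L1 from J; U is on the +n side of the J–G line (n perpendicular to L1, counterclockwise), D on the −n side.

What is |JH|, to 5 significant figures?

48.198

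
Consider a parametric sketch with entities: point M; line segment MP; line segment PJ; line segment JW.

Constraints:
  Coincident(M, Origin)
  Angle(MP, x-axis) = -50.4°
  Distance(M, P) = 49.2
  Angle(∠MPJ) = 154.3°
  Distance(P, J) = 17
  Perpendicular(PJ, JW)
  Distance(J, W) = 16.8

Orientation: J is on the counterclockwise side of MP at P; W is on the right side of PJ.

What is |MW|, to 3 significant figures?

72.2

M is at the origin; MP runs at -50.4° with length 49.2, so P = 49.2·(cos -50.4°, sin -50.4°) = (31.4, -37.9). ∠MPJ = 154.3°, so PJ runs at -50.4° + (180° − 154.3°) = -24.7° from the x-axis; with |PJ| = 17.0, J = P + 17.0·(cos -24.7°, sin -24.7°) = (46.8, -45.0). PJ is perpendicular to JW; with |JW| = 16.8 on the right of PJ, W = J + 16.8·(-0.418, -0.909) = (39.8, -60.3). Then |MW| = |W − M| = 72.2.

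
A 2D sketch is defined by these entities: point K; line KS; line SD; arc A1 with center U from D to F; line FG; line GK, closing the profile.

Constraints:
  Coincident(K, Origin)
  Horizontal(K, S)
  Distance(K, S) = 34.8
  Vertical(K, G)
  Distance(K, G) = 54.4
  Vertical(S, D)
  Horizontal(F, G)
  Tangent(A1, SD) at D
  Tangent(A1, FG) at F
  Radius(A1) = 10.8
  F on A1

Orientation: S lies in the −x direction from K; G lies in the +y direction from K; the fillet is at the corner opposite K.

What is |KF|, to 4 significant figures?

59.46

K is at the origin; K and S share the same y with |KS| = 34.8 and S on the −x side, so S = (-34.80, 0.000). K and G share the same x with |KG| = 54.4 and G on the +y side, so G = (0.000, 54.40). The virtual corner opposite K is at (-34.80, 54.40). Since A1 is tangent to SD there, UD ⟂ SD and tangency of A1 to FG means the radius UF is perpendicular to FG, with radius 10.8, so the center U sits 10.8 in from both sides at U = (-24.00, 43.60). That places the tangent points at D = (-34.80, 43.60) on SD and F = (-24.00, 54.40) on FG. Then |KF| = |F − K| = 59.46.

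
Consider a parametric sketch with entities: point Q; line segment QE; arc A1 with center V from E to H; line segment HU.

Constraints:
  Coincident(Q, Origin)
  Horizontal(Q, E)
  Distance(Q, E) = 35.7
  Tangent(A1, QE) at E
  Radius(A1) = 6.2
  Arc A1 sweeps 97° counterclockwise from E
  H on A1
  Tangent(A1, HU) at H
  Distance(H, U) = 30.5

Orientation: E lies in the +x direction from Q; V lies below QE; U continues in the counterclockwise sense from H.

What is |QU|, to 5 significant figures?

49.924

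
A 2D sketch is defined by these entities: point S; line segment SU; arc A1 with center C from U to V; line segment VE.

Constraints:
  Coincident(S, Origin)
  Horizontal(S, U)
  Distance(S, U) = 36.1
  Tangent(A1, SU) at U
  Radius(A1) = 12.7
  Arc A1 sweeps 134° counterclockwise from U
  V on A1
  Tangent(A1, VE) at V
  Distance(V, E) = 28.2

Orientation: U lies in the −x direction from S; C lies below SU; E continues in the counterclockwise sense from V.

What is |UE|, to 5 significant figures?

43.095

On A1, U sits at bearing 90° from C; a 134° counterclockwise sweep puts V at bearing 224°, so V = C + 12.7·(cos 224°, sin 224°) = (-45.236, -21.522). Since A1 is tangent to VE there, CV ⟂ VE, so VE runs along (−sin 224°, cos 224°); with |VE| = 28.2, E = (-25.646, -41.808). Then |UE| = |E − U| = 43.095.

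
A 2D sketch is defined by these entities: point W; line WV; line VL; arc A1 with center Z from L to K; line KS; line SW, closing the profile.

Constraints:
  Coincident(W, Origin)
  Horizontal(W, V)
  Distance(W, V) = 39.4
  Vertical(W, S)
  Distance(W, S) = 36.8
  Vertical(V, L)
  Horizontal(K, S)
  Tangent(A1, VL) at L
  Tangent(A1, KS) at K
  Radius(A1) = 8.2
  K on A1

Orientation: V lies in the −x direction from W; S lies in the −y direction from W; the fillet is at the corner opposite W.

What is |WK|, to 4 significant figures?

48.25

W is at the origin; WV is horizontal with |WV| = 39.4 and V on the −x side, so V = (-39.40, 0.000). WS is vertical with |WS| = 36.8 and S on the −y side, so S = (0.000, -36.80). The virtual corner opposite W is at (-39.40, -36.80). The tangent condition forces ZL to be normal to VL and tangency of A1 to KS means the radius ZK is perpendicular to KS, with radius 8.2, so the center Z sits 8.2 in from both sides at Z = (-31.20, -28.60). That places the tangent points at L = (-39.40, -28.60) on VL and K = (-31.20, -36.80) on KS. Then |WK| = |K − W| = 48.25.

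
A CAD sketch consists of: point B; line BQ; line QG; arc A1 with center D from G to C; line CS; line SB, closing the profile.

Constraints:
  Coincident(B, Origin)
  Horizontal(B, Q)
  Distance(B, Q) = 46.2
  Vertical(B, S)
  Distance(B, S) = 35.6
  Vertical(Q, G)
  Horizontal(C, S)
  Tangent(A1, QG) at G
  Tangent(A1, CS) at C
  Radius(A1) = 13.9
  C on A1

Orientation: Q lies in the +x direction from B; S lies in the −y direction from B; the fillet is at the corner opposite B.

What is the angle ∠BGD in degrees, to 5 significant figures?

25.159°

The virtual corner opposite B is at (46.200, -35.600). A1 meets QG tangentially, so DG is at right angles to QG and since A1 is tangent to CS there, DC ⟂ CS, with radius 13.9, so the center D sits 13.9 in from both sides at D = (32.300, -21.700). That places the tangent points at G = (46.200, -21.700) on QG and C = (32.300, -35.600) on CS. Then cos ∠BGD = GB·GD / (|GB||GD|), giving 25.159°.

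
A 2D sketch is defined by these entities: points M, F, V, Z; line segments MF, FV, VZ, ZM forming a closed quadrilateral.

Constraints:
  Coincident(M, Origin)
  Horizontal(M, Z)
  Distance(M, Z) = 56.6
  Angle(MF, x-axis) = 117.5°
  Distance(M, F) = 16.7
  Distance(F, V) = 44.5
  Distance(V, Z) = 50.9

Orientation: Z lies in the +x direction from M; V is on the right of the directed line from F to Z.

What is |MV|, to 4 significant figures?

27.80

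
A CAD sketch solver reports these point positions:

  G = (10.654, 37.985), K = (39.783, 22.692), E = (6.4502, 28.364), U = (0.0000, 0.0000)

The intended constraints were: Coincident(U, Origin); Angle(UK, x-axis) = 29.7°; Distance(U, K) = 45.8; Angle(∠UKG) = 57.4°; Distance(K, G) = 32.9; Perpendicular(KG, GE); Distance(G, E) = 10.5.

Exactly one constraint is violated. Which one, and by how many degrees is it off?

Perpendicular(KG, GE) — off by 4.10°.

U = (0.00, 0.00) ✓; UK at 29.70° ✓; |UK| = 45.80 ✓; ∠UKG = 57.40° ✓; |KG| = 32.90 ✓; ∠(KG, GE) = 94.10° ✗; |GE| = 10.50 ✓.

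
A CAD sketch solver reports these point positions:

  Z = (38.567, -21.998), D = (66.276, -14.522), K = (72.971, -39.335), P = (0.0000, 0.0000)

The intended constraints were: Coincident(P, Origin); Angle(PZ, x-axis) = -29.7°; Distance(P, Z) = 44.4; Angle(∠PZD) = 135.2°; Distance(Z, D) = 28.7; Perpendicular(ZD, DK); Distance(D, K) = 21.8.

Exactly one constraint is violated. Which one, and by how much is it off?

Distance(D, K) = 21.8 — off by 3.90.

P = (0.00, 0.00) ✓; PZ at -29.70° ✓; |PZ| = 44.40 ✓; ∠PZD = 135.2° ✓; |ZD| = 28.70 ✓; ∠(ZD, DK) = 90.00° ✓; |DK| = 25.70 ✗.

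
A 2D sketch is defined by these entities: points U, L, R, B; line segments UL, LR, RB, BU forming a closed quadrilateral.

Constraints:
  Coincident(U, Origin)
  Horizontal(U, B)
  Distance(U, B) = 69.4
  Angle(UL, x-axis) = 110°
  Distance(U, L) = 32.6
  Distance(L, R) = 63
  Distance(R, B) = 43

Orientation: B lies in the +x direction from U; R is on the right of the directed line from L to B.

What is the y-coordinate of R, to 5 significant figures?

-17.112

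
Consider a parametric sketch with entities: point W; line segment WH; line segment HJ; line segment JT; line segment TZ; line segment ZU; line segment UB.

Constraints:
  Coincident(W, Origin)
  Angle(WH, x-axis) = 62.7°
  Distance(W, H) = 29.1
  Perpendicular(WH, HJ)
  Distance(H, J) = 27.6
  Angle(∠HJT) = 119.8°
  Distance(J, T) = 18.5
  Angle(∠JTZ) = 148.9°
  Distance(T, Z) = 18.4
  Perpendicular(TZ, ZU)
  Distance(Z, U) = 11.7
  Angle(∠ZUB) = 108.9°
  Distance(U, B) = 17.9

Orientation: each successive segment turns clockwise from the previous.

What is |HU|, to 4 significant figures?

42.16

W is at the origin; WH runs at 62.7° with length 29.1, so H = (13.35, 25.86). WH is perpendicular to HJ, so HJ runs at -27.30°; with |HJ| = 27.6, J = (37.87, 13.20). ∠HJT = 119.8° gives JT at -87.50° from the x-axis; with |JT| = 18.5, T = (38.68, -5.282). ∠JTZ = 148.9° gives TZ at -118.6° from the x-axis; with |TZ| = 18.4, Z = (29.87, -21.44). The perpendicularity gives ZU at right angles to TZ, so ZU runs at 151.4°; with |ZU| = 11.7, U = (19.60, -15.84). Then |HU| = |U − H| = 42.16.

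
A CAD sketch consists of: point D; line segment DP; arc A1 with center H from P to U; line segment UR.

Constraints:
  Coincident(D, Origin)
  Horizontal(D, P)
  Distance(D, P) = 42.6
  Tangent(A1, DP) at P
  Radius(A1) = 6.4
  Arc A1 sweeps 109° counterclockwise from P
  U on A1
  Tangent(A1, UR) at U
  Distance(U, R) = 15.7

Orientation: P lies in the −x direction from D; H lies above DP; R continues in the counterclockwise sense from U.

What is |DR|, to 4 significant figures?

47.75

On A1, P sits at bearing -90° from H; a 109° counterclockwise sweep puts U at bearing 19°, so U = H + 6.4·(cos 19°, sin 19°) = (-36.55, 8.484). Since A1 is tangent to UR there, HU ⟂ UR, so UR runs along (−sin 19°, cos 19°); with |UR| = 15.7, R = (-41.66, 23.33). Then |DR| = |R − D| = 47.75.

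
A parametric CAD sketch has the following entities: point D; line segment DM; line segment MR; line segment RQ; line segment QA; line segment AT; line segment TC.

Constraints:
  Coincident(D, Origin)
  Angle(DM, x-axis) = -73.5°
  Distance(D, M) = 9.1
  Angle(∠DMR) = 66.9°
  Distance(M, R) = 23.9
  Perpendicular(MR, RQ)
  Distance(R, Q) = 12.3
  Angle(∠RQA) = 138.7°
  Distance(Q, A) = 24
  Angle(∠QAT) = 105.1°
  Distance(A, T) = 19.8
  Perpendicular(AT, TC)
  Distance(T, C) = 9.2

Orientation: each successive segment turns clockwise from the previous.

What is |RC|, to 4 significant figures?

32.41

D is at the origin; DM runs at -73.5° with length 9.1, so M = (2.585, -8.725). ∠DMR = 66.9° gives MR at 173.4° from the x-axis; with |MR| = 23.9, R = (-21.16, -5.978). MR ⟂ RQ, so RQ runs at 83.40°; with |RQ| = 12.3, Q = (-19.74, 6.240). ∠RQA = 138.7° gives QA at 42.10° from the x-axis; with |QA| = 24.0, A = (-1.936, 22.33). ∠QAT = 105.1° gives AT at -32.80° from the x-axis; with |AT| = 19.8, T = (14.71, 11.60). The perpendicularity gives TC at right angles to AT, so TC runs at -122.8°; with |TC| = 9.2, C = (9.724, 3.871). Then |RC| = |C − R| = 32.41.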